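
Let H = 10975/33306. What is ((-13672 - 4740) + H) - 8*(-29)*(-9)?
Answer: -682762025/33306 ≈ -20500.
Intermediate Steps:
H = 10975/33306 (H = 10975*(1/33306) = 10975/33306 ≈ 0.32952)
((-13672 - 4740) + H) - 8*(-29)*(-9) = ((-13672 - 4740) + 10975/33306) - 8*(-29)*(-9) = (-18412 + 10975/33306) + 232*(-9) = -613219097/33306 - 2088 = -682762025/33306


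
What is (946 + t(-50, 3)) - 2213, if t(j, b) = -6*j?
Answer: -967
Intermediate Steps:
(946 + t(-50, 3)) - 2213 = (946 - 6*(-50)) - 2213 = (946 + 300) - 2213 = 1246 - 2213 = -967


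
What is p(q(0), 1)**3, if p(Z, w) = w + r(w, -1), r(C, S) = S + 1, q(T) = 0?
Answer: 1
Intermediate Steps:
r(C, S) = 1 + S
p(Z, w) = w (p(Z, w) = w + (1 - 1) = w + 0 = w)
p(q(0), 1)**3 = 1**3 = 1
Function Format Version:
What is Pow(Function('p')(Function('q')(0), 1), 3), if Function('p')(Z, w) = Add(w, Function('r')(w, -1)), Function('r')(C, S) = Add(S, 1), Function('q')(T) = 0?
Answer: 1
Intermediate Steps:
Function('r')(C, S) = Add(1, S)
Function('p')(Z, w) = w (Function('p')(Z, w) = Add(w, Add(1, -1)) = Add(w, 0) = w)
Pow(Function('p')(Function('q')(0), 1), 3) = Pow(1, 3) = 1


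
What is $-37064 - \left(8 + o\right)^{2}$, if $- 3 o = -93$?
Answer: $-38585$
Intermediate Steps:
$o = 31$ ($o = \left(- \frac{1}{3}\right) \left(-93\right) = 31$)
$-37064 - \left(8 + o\right)^{2} = -37064 - \left(8 + 31\right)^{2} = -37064 - 39^{2} = -37064 - 1521 = -38585$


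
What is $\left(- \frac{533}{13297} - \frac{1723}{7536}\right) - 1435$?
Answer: $- \frac{143822812939}{100206192} \approx -1435.3$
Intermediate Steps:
$\left(- \frac{533}{13297} - \frac{1723}{7536}\right) - 1435 = - \frac{26927419}{100206192} - 1435 = - \frac{143822812939}{100206192}$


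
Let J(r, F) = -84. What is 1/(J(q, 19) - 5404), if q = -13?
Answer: -1/5488 ≈ -0.00018222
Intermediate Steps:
1/(J(q, 19) - 5404) = 1/(-84 - 5404) = 1/(-5488) = -1/5488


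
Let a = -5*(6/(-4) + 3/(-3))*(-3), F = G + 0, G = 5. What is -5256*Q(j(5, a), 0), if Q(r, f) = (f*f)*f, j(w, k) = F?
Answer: 0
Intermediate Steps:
F = 5 (F = 5 + 0 = 5)
a = -75/2 (a = -5*(6*(-¼) + 3*(-⅓))*(-3) = -5*(-3/2 - 1)*(-3) = -5*(-5/2)*(-3) = (25/2)*(-3) = -75/2 ≈ -37.500)
j(w, k) = 5
Q(r, f) = f³ (Q(r, f) = f²*f = f³)
-5256*Q(j(5, a), 0) = -5256*0³ = -5256*0 = 0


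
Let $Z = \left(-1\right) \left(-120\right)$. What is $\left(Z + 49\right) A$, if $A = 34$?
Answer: $5746$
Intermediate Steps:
$Z = 120$
$\left(Z + 49\right) A = \left(120 + 49\right) 34 = 169 \cdot 34 = 5746$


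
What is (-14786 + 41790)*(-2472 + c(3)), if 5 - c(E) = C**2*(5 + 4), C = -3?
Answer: -68806192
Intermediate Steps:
c(E) = -76 (c(E) = 5 - (-3)**2*(5 + 4) = 5 - 9*9 = 5 - 1*81 = 5 - 81 = -76)
(-14786 + 41790)*(-2472 + c(3)) = (-14786 + 41790)*(-2472 - 76) = 27004*(-2548) = -68806192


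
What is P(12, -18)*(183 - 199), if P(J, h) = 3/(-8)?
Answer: 6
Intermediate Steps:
P(J, h) = -3/8 (P(J, h) = 3*(-1/8) = -3/8)
P(12, -18)*(183 - 199) = -3*(183 - 199)/8 = -3/8*(-16) = 6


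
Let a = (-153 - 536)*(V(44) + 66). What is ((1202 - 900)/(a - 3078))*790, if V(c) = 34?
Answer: -119290/35989 ≈ -3.3146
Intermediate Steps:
a = -68900 (a = (-153 - 536)*(34 + 66) = -689*100 = -68900)
((1202 - 900)/(a - 3078))*790 = ((1202 - 900)/(-68900 - 3078))*790 = (302/(-71978))*790 = (302*(-1/71978))*790 = -151/35989*790 = -119290/35989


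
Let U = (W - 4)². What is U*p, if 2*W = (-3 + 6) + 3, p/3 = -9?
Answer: -27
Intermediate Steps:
p = -27 (p = 3*(-9) = -27)
W = 3 (W = ((-3 + 6) + 3)/2 = (3 + 3)/2 = (½)*6 = 3)
U = 1 (U = (3 - 4)² = (-1)² = 1)
U*p = 1*(-27) = -27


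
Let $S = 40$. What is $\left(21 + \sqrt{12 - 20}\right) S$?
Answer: $840 + 80 i \sqrt{2} \approx 840.0 + 113.14 i$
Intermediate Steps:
$\left(21 + \sqrt{12 - 20}\right) S = \left(21 + \sqrt{12 - 20}\right) 40 = \left(21 + \sqrt{-8}\right) 40 = \left(21 + 2 i \sqrt{2}\right) 40 = 840 + 80 i \sqrt{2}$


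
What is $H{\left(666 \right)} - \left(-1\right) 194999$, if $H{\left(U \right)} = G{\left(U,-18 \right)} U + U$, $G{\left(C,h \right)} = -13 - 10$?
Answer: $180347$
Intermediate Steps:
$G{\left(C,h \right)} = -23$
$H{\left(U \right)} = - 22 U$ ($H{\left(U \right)} = - 23 U + U = - 22 U$)
$H{\left(666 \right)} - \left(-1\right) 194999 = \left(-22\right) 666 - \left(-1\right) 194999 = -14652 - -194999 = -14652 + 194999 = 180347$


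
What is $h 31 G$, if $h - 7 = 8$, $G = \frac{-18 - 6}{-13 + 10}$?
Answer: $3720$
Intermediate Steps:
$G = 8$ ($G = - \frac{24}{-3} = \left(-24\right) \left(- \frac{1}{3}\right) = 8$)
$h = 15$ ($h = 7 + 8 = 15$)
$h 31 G = 15 \cdot 31 \cdot 8 = 465 \cdot 8 = 3720$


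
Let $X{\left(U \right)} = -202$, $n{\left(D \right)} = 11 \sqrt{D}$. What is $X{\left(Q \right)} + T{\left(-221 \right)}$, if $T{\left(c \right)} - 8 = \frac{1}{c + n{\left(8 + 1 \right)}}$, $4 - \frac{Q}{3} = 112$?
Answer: $- \frac{36473}{188} \approx -194.01$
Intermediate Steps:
$Q = -324$ ($Q = 12 - 336 = -324$)
$T{\left(c \right)} = 8 + \frac{1}{33 + c}$ ($T{\left(c \right)} = 8 + \frac{1}{c + 11 \sqrt{8 + 1}} = 8 + \frac{1}{c + 11 \sqrt{9}} = 8 + \frac{1}{c + 11 \cdot 3} = 8 + \frac{1}{c + 33} = 8 + \frac{1}{33 + c}$)
$X{\left(Q \right)} + T{\left(-221 \right)} = -202 + \frac{265 + 8 \left(-221\right)}{33 - 221} = -202 + \frac{265 - 1768}{-188} = -202 - - \frac{1503}{188} = -202 + \frac{1503}{188} = - \frac{36473}{188}$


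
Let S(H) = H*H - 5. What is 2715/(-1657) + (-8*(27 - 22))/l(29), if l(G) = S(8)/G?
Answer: -2082305/97763 ≈ -21.300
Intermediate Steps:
S(H) = -5 + H**2 (S(H) = H**2 - 5 = -5 + H**2)
l(G) = 59/G (l(G) = (-5 + 8**2)/G = (-5 + 64)/G = 59/G)
2715/(-1657) + (-8*(27 - 22))/l(29) = 2715/(-1657) + (-8*(27 - 22))/((59/29)) = 2715*(-1/1657) + (-8*5)/((59*(1/29))) = -2715/1657 - 40/59/29 = -2715/1657 - 40*29/59 = -2715/1657 - 1160/59 = -2082305/97763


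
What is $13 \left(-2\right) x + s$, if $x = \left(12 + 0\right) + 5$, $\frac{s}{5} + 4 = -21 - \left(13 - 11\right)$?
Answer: $-577$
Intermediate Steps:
$s = -135$ ($s = -20 + 5 \left(-21 - \left(13 - 11\right)\right) = -20 + 5 \left(-21 - 2\right) = -20 + 5 \left(-23\right) = -20 - 115 = -135$)
$x = 17$ ($x = 12 + 5 = 17$)
$13 \left(-2\right) x + s = 13 \left(-2\right) 17 - 135 = \left(-26\right) 17 - 135 = -442 - 135 = -577$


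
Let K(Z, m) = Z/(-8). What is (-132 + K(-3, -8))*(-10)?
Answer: 5265/4 ≈ 1316.3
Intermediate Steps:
K(Z, m) = -Z/8 (K(Z, m) = Z*(-⅛) = -Z/8)
(-132 + K(-3, -8))*(-10) = (-132 - ⅛*(-3))*(-10) = (-132 + 3/8)*(-10) = -1053/8*(-10) = 5265/4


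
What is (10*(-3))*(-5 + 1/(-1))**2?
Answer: -1080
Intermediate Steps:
(10*(-3))*(-5 + 1/(-1))**2 = -30*(-5 - 1)**2 = -30*(-6)**2 = -30*36 = -1080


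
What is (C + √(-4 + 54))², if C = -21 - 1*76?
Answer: 9459 - 970*√2 ≈ 8087.2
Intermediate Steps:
C = -97 (C = -21 - 76 = -97)
(C + √(-4 + 54))² = (-97 + √(-4 + 54))² = (-97 + √50)² = (-97 + 5*√2)²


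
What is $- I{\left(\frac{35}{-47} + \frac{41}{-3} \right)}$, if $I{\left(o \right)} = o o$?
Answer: $- \frac{4129024}{19881} \approx -207.69$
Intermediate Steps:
$I{\left(o \right)} = o^{2}$
$- I{\left(\frac{35}{-47} + \frac{41}{-3} \right)} = - \left(\frac{35}{-47} + \frac{41}{-3}\right)^{2} = - \left(35 \left(- \frac{1}{47}\right) + 41 \left(- \frac{1}{3}\right)\right)^{2} = - \left(- \frac{35}{47} - \frac{41}{3}\right)^{2} = - \left(- \frac{2032}{141}\right)^{2} = \left(-1\right) \frac{4129024}{19881} = - \frac{4129024}{19881}$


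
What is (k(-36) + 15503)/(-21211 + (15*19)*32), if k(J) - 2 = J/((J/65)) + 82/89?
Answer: -1385812/1076099 ≈ -1.2878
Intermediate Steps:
k(J) = 6045/89 (k(J) = 2 + (J/((J/65)) + 82/89) = 2 + (J*(65/J) + 82/89) = 2 + (65 + 82/89) = 2 + 5867/89 = 6045/89)
(k(-36) + 15503)/(-21211 + (15*19)*32) = (6045/89 + 15503)/(-21211 + (15*19)*32) = 1385812/(89*(-21211 + 285*32)) = 1385812/(89*(-21211 + 9120)) = (1385812/89)/(-12091) = (1385812/89)*(-1/12091) = -1385812/1076099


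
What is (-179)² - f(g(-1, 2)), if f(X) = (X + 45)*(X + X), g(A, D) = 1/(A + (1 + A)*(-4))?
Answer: 32129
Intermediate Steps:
g(A, D) = 1/(-4 - 3*A) (g(A, D) = 1/(A + (-4 - 4*A)) = 1/(-4 - 3*A))
f(X) = 2*X*(45 + X) (f(X) = (45 + X)*(2*X) = 2*X*(45 + X))
(-179)² - f(g(-1, 2)) = (-179)² - 2*(-1/(4 + 3*(-1)))*(45 - 1/(4 + 3*(-1))) = 32041 - 2*(-1/(4 - 3))*(45 - 1/(4 - 3)) = 32041 - 2*(-1/1)*(45 - 1/1) = 32041 - 2*(-1*1)*(45 - 1*1) = 32041 - 2*(-1)*(45 - 1) = 32041 - 2*(-1)*44 = 32041 - 1*(-88) = 32041 + 88 = 32129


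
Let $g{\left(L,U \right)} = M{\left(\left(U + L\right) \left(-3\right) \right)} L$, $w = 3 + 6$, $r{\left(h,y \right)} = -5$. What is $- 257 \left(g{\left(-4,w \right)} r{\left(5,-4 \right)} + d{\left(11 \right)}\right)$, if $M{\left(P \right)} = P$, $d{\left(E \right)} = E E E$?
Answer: $-264967$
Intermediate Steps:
$d{\left(E \right)} = E^{3}$ ($d{\left(E \right)} = E^{2} E = E^{3}$)
$w = 9$
$g{\left(L,U \right)} = L \left(- 3 L - 3 U\right)$ ($g{\left(L,U \right)} = \left(U + L\right) \left(-3\right) L = \left(L + U\right) \left(-3\right) L = \left(- 3 L - 3 U\right) L = L \left(- 3 L - 3 U\right)$)
$- 257 \left(g{\left(-4,w \right)} r{\left(5,-4 \right)} + d{\left(11 \right)}\right) = - 257 \left(\left(-3\right) \left(-4\right) \left(-4 + 9\right) \left(-5\right) + 11^{3}\right) = - 257 \left(\left(-3\right) \left(-4\right) 5 \left(-5\right) + 1331\right) = - 257 \left(60 \left(-5\right) + 1331\right) = - 257 \left(-300 + 1331\right) = \left(-257\right) 1031 = -264967$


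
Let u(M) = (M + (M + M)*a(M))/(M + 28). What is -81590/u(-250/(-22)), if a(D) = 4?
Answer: -7065694/225 ≈ -31403.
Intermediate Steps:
u(M) = 9*M/(28 + M) (u(M) = (M + (M + M)*4)/(M + 28) = (M + (2*M)*4)/(28 + M) = (M + 8*M)/(28 + M) = (9*M)/(28 + M) = 9*M/(28 + M))
-81590/u(-250/(-22)) = -81590/(9*(-250/(-22))/(28 - 250/(-22))) = -81590/(9*(-250*(-1/22))/(28 - 250*(-1/22))) = -81590/(9*(125/11)/(28 + 125/11)) = -81590/(9*(125/11)/(433/11)) = -81590/(9*(125/11)*(11/433)) = -81590/1125/433 = -81590*433/1125 = -7065694/225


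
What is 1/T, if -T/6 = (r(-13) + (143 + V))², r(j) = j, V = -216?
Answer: -1/44376 ≈ -2.2535e-5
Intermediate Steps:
T = -44376 (T = -6*(-13 + (143 - 216))² = -6*(-13 - 73)² = -6*(-86)² = -6*7396 = -44376)
1/T = 1/(-44376) = -1/44376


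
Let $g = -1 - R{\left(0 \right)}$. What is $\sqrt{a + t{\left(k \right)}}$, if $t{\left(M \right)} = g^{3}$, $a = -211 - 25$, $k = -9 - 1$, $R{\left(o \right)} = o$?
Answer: $i \sqrt{237} \approx 15.395 i$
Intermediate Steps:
$k = -10$ ($k = -9 - 1 = -10$)
$a = -236$
$g = -1$ ($g = -1 - 0 = -1 + 0 = -1$)
$t{\left(M \right)} = -1$ ($t{\left(M \right)} = \left(-1\right)^{3} = -1$)
$\sqrt{a + t{\left(k \right)}} = \sqrt{-236 - 1} = \sqrt{-237} = i \sqrt{237}$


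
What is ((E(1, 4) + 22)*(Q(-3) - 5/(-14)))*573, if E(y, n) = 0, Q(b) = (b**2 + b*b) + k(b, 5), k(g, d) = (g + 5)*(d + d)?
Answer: 3384711/7 ≈ 4.8353e+5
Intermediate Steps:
k(g, d) = 2*d*(5 + g) (k(g, d) = (5 + g)*(2*d) = 2*d*(5 + g))
Q(b) = 50 + 2*b**2 + 10*b (Q(b) = (b**2 + b*b) + 2*5*(5 + b) = (b**2 + b**2) + (50 + 10*b) = 2*b**2 + (50 + 10*b) = 50 + 2*b**2 + 10*b)
((E(1, 4) + 22)*(Q(-3) - 5/(-14)))*573 = ((0 + 22)*((50 + 2*(-3)**2 + 10*(-3)) - 5/(-14)))*573 = (22*((50 + 2*9 - 30) - 5*(-1/14)))*573 = (22*((50 + 18 - 30) + 5/14))*573 = (22*(38 + 5/14))*573 = (22*(537/14))*573 = (5907/7)*573 = 3384711/7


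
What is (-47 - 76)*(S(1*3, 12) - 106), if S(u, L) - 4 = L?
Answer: 11070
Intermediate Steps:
S(u, L) = 4 + L
(-47 - 76)*(S(1*3, 12) - 106) = (-47 - 76)*((4 + 12) - 106) = -123*(16 - 106) = -123*(-90) = 11070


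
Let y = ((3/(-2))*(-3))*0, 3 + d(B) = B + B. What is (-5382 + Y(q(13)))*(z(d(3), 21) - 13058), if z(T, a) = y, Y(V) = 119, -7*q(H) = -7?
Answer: 68724254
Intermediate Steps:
q(H) = 1 (q(H) = -1/7*(-7) = 1)
d(B) = -3 + 2*B (d(B) = -3 + (B + B) = -3 + 2*B)
y = 0 (y = ((3*(-1/2))*(-3))*0 = -3/2*(-3)*0 = (9/2)*0 = 0)
z(T, a) = 0
(-5382 + Y(q(13)))*(z(d(3), 21) - 13058) = (-5382 + 119)*(0 - 13058) = -5263*(-13058) = 68724254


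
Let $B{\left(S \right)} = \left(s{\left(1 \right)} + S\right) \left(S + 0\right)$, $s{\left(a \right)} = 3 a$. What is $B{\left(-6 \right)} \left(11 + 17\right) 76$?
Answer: $38304$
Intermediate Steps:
$B{\left(S \right)} = S \left(3 + S\right)$ ($B{\left(S \right)} = \left(3 \cdot 1 + S\right) \left(S + 0\right) = \left(3 + S\right) S = S \left(3 + S\right)$)
$B{\left(-6 \right)} \left(11 + 17\right) 76 = - 6 \left(3 - 6\right) \left(11 + 17\right) 76 = \left(-6\right) \left(-3\right) 28 \cdot 76 = 18 \cdot 28 \cdot 76 = 504 \cdot 76 = 38304$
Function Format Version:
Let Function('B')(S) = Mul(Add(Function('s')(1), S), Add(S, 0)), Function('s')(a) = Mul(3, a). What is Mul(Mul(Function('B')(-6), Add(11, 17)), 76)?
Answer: 38304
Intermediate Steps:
Function('B')(S) = Mul(S, Add(3, S)) (Function('B')(S) = Mul(Add(Mul(3, 1), S), Add(S, 0)) = Mul(Add(3, S), S) = Mul(S, Add(3, S)))
Mul(Mul(Function('B')(-6), Add(11, 17)), 76) = Mul(Mul(Mul(-6, Add(3, -6)), Add(11, 17)), 76) = Mul(Mul(Mul(-6, -3), 28), 76) = Mul(Mul(18, 28), 76) = Mul(504, 76) = 38304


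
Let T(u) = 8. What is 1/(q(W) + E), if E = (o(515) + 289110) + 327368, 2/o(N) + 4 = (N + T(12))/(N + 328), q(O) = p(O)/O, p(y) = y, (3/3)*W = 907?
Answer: 2849/1756346985 ≈ 1.6221e-6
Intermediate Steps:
W = 907
q(O) = 1 (q(O) = O/O = 1)
o(N) = 2/(-4 + (8 + N)/(328 + N)) (o(N) = 2/(-4 + (N + 8)/(N + 328)) = 2/(-4 + (8 + N)/(328 + N)))
E = 1756344136/2849 (E = (2*(-328 - 1*515)/(1304 + 3*515) + 289110) + 327368 = (2*(-328 - 515)/(1304 + 1545) + 289110) + 327368 = (2*(-843)/2849 + 289110) + 327368 = (2*(1/2849)*(-843) + 289110) + 327368 = (-1686/2849 + 289110) + 327368 = 823672704/2849 + 327368 = 1756344136/2849 ≈ 6.1648e+5)
1/(q(W) + E) = 1/(1 + 1756344136/2849) = 1/(1756346985/2849) = 2849/1756346985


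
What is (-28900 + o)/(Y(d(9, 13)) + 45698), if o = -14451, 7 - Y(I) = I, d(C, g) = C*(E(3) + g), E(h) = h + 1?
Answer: -43351/45552 ≈ -0.95168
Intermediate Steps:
E(h) = 1 + h
d(C, g) = C*(4 + g) (d(C, g) = C*((1 + 3) + g) = C*(4 + g))
Y(I) = 7 - I
(-28900 + o)/(Y(d(9, 13)) + 45698) = (-28900 - 14451)/((7 - 9*(4 + 13)) + 45698) = -43351/((7 - 9*17) + 45698) = -43351/((7 - 1*153) + 45698) = -43351/((7 - 153) + 45698) = -43351/(-146 + 45698) = -43351/45552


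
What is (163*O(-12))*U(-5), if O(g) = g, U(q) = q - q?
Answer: 0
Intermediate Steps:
U(q) = 0
(163*O(-12))*U(-5) = (163*(-12))*0 = -1956*0 = 0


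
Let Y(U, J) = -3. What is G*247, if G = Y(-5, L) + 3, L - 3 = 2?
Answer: 0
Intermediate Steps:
L = 5 (L = 3 + 2 = 5)
G = 0 (G = -3 + 3 = 0)
G*247 = 0*247 = 0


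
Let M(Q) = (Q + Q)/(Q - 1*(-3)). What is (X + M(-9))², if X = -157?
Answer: 23716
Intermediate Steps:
M(Q) = 2*Q/(3 + Q) (M(Q) = (2*Q)/(Q + 3) = (2*Q)/(3 + Q) = 2*Q/(3 + Q))
(X + M(-9))² = (-157 + 2*(-9)/(3 - 9))² = (-157 + 2*(-9)/(-6))² = (-157 + 2*(-9)*(-⅙))² = (-157 + 3)² = (-154)² = 23716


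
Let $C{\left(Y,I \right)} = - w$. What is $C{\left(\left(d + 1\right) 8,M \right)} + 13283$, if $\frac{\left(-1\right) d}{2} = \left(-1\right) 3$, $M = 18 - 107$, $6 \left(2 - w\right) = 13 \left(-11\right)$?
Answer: $\frac{79543}{6} \approx 13257.0$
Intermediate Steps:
$w = \frac{155}{6}$ ($w = 2 - \frac{13 \left(-11\right)}{6} = 2 - - \frac{143}{6} = 2 + \frac{143}{6} = \frac{155}{6} \approx 25.833$)
$M = -89$
$d = 6$ ($d = - 2 \left(\left(-1\right) 3\right) = \left(-2\right) \left(-3\right) = 6$)
$C{\left(Y,I \right)} = - \frac{155}{6}$ ($C{\left(Y,I \right)} = \left(-1\right) \frac{155}{6} = - \frac{155}{6}$)
$C{\left(\left(d + 1\right) 8,M \right)} + 13283 = - \frac{155}{6} + 13283 = \frac{79543}{6}$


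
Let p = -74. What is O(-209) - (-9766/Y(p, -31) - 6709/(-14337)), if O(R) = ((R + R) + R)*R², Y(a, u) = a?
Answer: -14528548331707/530469 ≈ -2.7388e+7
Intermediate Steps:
O(R) = 3*R³ (O(R) = (2*R + R)*R² = (3*R)*R² = 3*R³)
O(-209) - (-9766/Y(p, -31) - 6709/(-14337)) = 3*(-209)³ - (-9766/(-74) - 6709/(-14337)) = 3*(-9129329) - (-9766*(-1/74) - 6709*(-1/14337)) = -27387987 - (4883/37 + 6709/14337) = -27387987 - 1*70255804/530469 = -27387987 - 70255804/530469 = -14528548331707/530469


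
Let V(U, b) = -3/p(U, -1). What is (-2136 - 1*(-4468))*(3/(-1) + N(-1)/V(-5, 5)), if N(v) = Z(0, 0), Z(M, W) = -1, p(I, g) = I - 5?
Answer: -44308/3 ≈ -14769.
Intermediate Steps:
p(I, g) = -5 + I
V(U, b) = -3/(-5 + U)
N(v) = -1
(-2136 - 1*(-4468))*(3/(-1) + N(-1)/V(-5, 5)) = (-2136 - 1*(-4468))*(3/(-1) - 1/((-3/(-5 - 5)))) = (-2136 + 4468)*(3*(-1) - 1/((-3/(-10)))) = 2332*(-3 - 1/((-3*(-⅒)))) = 2332*(-3 - 1/3/10) = 2332*(-3 - 1*10/3) = 2332*(-3 - 10/3) = 2332*(-19/3) = -44308/3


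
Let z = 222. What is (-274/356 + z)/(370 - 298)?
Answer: 39379/12816 ≈ 3.0726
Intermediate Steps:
(-274/356 + z)/(370 - 298) = (-274/356 + 222)/(370 - 298) = (-274/356 + 222)/72 = (-1*137/178 + 222)*(1/72) = (-137/178 + 222)*(1/72) = (39379/178)*(1/72) = 39379/12816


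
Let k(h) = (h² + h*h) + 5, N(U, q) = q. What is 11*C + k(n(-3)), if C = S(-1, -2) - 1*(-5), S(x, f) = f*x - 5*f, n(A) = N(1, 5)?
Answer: 242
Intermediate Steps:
n(A) = 5
S(x, f) = -5*f + f*x
k(h) = 5 + 2*h² (k(h) = (h² + h²) + 5 = 2*h² + 5 = 5 + 2*h²)
C = 17 (C = -2*(-5 - 1) - 1*(-5) = -2*(-6) + 5 = 12 + 5 = 17)
11*C + k(n(-3)) = 11*17 + (5 + 2*5²) = 187 + (5 + 2*25) = 187 + (5 + 50) = 187 + 55 = 242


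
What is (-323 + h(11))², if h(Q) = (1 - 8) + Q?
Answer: 101761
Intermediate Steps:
h(Q) = -7 + Q
(-323 + h(11))² = (-323 + (-7 + 11))² = (-323 + 4)² = (-319)² = 101761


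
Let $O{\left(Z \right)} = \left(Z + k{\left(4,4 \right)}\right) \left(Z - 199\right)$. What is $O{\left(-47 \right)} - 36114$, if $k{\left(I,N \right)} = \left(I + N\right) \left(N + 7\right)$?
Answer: $-46200$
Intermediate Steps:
$k{\left(I,N \right)} = \left(7 + N\right) \left(I + N\right)$ ($k{\left(I,N \right)} = \left(I + N\right) \left(7 + N\right) = \left(7 + N\right) \left(I + N\right)$)
$O{\left(Z \right)} = \left(-199 + Z\right) \left(88 + Z\right)$ ($O{\left(Z \right)} = \left(Z + \left(4^{2} + 7 \cdot 4 + 7 \cdot 4 + 4 \cdot 4\right)\right) \left(Z - 199\right) = \left(Z + \left(16 + 28 + 28 + 16\right)\right) \left(-199 + Z\right) = \left(Z + 88\right) \left(-199 + Z\right) = \left(88 + Z\right) \left(-199 + Z\right) = \left(-199 + Z\right) \left(88 + Z\right)$)
$O{\left(-47 \right)} - 36114 = \left(-17512 + \left(-47\right)^{2} - -5217\right) - 36114 = \left(-17512 + 2209 + 5217\right) - 36114 = -10086 - 36114 = -46200$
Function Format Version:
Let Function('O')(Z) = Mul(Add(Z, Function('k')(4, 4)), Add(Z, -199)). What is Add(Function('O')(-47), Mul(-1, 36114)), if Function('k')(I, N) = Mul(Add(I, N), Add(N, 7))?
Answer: -46200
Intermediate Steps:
Function('k')(I, N) = Mul(Add(7, N), Add(I, N)) (Function('k')(I, N) = Mul(Add(I, N), Add(7, N)) = Mul(Add(7, N), Add(I, N)))
Function('O')(Z) = Mul(Add(-199, Z), Add(88, Z)) (Function('O')(Z) = Mul(Add(Z, Add(Pow(4, 2), Mul(7, 4), Mul(7, 4), Mul(4, 4))), Add(Z, -199)) = Mul(Add(Z, Add(16, 28, 28, 16)), Add(-199, Z)) = Mul(Add(Z, 88), Add(-199, Z)) = Mul(Add(88, Z), Add(-199, Z)) = Mul(Add(-199, Z), Add(88, Z)))
Add(Function('O')(-47), Mul(-1, 36114)) = Add(Add(-17512, Pow(-47, 2), Mul(-111, -47)), Mul(-1, 36114)) = Add(Add(-17512, 2209, 5217), -36114) = Add(-10086, -36114) = -46200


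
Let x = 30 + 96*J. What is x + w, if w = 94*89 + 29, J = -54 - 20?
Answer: 1321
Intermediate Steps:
J = -74
x = -7074 (x = 30 + 96*(-74) = 30 - 7104 = -7074)
w = 8395 (w = 8366 + 29 = 8395)
x + w = -7074 + 8395 = 1321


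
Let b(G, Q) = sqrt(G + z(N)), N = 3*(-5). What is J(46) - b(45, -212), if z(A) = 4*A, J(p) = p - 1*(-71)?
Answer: 117 - I*sqrt(15) ≈ 117.0 - 3.873*I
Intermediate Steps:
J(p) = 71 + p (J(p) = p + 71 = 71 + p)
N = -15
b(G, Q) = sqrt(-60 + G) (b(G, Q) = sqrt(G + 4*(-15)) = sqrt(G - 60) = sqrt(-60 + G))
J(46) - b(45, -212) = (71 + 46) - sqrt(-60 + 45) = 117 - sqrt(-15) = 117 - I*sqrt(15)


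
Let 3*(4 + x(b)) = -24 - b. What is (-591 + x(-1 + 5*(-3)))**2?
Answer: 3214849/9 ≈ 3.5721e+5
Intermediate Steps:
x(b) = -12 - b/3 (x(b) = -4 + (-24 - b)/3 = -4 + (-8 - b/3) = -12 - b/3)
(-591 + x(-1 + 5*(-3)))**2 = (-591 + (-12 - (-1 + 5*(-3))/3))**2 = (-591 + (-12 - (-1 - 15)/3))**2 = (-591 + (-12 - 1/3*(-16)))**2 = (-591 + (-12 + 16/3))**2 = (-591 - 20/3)**2 = (-1793/3)**2 = 3214849/9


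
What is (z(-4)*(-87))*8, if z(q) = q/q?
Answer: -696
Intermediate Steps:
z(q) = 1
(z(-4)*(-87))*8 = (1*(-87))*8 = -87*8 = -696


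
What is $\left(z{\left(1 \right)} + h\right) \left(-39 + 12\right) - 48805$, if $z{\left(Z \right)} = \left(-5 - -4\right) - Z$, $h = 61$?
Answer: $-50398$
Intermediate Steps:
$z{\left(Z \right)} = -1 - Z$ ($z{\left(Z \right)} = \left(-5 + 4\right) - Z = -1 - Z$)
$\left(z{\left(1 \right)} + h\right) \left(-39 + 12\right) - 48805 = \left(\left(-1 - 1\right) + 61\right) \left(-39 + 12\right) - 48805 = \left(\left(-1 - 1\right) + 61\right) \left(-27\right) - 48805 = \left(-2 + 61\right) \left(-27\right) - 48805 = 59 \left(-27\right) - 48805 = -1593 - 48805 = -50398$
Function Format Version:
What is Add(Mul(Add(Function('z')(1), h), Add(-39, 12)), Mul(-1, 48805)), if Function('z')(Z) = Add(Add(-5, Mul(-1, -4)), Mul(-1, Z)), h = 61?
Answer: -50398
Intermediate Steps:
Function('z')(Z) = Add(-1, Mul(-1, Z)) (Function('z')(Z) = Add(Add(-5, 4), Mul(-1, Z)) = Add(-1, Mul(-1, Z)))
Add(Mul(Add(Function('z')(1), h), Add(-39, 12)), Mul(-1, 48805)) = Add(Mul(Add(Add(-1, Mul(-1, 1)), 61), Add(-39, 12)), Mul(-1, 48805)) = Add(Mul(Add(Add(-1, -1), 61), -27), -48805) = Add(Mul(Add(-2, 61), -27), -48805) = Add(Mul(59, -27), -48805) = Add(-1593, -48805) = -50398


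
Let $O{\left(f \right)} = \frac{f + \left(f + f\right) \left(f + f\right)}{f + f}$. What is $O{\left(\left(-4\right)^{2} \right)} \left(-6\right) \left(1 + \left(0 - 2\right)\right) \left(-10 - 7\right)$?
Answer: $-3315$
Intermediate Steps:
$O{\left(f \right)} = \frac{f + 4 f^{2}}{2 f}$ ($O{\left(f \right)} = \frac{f + 2 f 2 f}{2 f} = \left(f + 4 f^{2}\right) \frac{1}{2 f} = \frac{f + 4 f^{2}}{2 f}$)
$O{\left(\left(-4\right)^{2} \right)} \left(-6\right) \left(1 + \left(0 - 2\right)\right) \left(-10 - 7\right) = \left(\frac{1}{2} + 2 \left(-4\right)^{2}\right) \left(-6\right) \left(1 + \left(0 - 2\right)\right) \left(-10 - 7\right) = \left(\frac{1}{2} + 2 \cdot 16\right) \left(-6\right) \left(1 - 2\right) \left(-17\right) = \left(\frac{1}{2} + 32\right) \left(-6\right) \left(\left(-1\right) \left(-17\right)\right) = \frac{65}{2} \left(-6\right) 17 = \left(-195\right) 17 = -3315$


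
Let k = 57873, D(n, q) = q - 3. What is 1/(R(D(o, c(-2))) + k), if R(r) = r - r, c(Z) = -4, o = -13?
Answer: 1/57873 ≈ 1.7279e-5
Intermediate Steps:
D(n, q) = -3 + q
R(r) = 0
1/(R(D(o, c(-2))) + k) = 1/(0 + 57873) = 1/57873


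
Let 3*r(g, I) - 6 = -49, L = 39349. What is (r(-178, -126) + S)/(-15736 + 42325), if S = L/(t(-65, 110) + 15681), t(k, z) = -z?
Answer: -551506/1242051957 ≈ -0.00044403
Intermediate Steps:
r(g, I) = -43/3 (r(g, I) = 2 + (⅓)*(-49) = 2 - 49/3 = -43/3)
S = 39349/15571 (S = 39349/(-1*110 + 15681) = 39349/(-110 + 15681) = 39349/15571 ≈ 2.5271)
(r(-178, -126) + S)/(-15736 + 42325) = (-43/3 + 39349/15571)/(-15736 + 42325) = -551506/46713/26589 = -551506/46713*1/26589 = -551506/1242051957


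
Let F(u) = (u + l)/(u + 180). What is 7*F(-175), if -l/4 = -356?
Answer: 8743/5 ≈ 1748.6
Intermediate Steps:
l = 1424 (l = -4*(-356) = 1424)
F(u) = (1424 + u)/(180 + u) (F(u) = (u + 1424)/(u + 180) = (1424 + u)/(180 + u))
7*F(-175) = 7*((1424 - 175)/(180 - 175)) = 7*(1249/5) = 8743/5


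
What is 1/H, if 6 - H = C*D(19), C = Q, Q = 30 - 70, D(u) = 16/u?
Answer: 19/754 ≈ 0.025199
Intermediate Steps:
Q = -40
C = -40
H = 754/19 (H = 6 - (-40)*16/19 = 6 - 1*(-640/19) = 6 + 640/19 = 754/19 ≈ 39.684)
1/H = 1/(754/19) = 19/754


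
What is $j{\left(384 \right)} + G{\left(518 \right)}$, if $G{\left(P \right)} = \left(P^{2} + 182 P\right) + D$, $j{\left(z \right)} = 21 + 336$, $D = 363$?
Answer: $363320$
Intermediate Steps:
$j{\left(z \right)} = 357$
$G{\left(P \right)} = 363 + P^{2} + 182 P$ ($G{\left(P \right)} = \left(P^{2} + 182 P\right) + 363 = 363 + P^{2} + 182 P$)
$j{\left(384 \right)} + G{\left(518 \right)} = 357 + \left(363 + 518^{2} + 182 \cdot 518\right) = 357 + \left(363 + 268324 + 94276\right) = 357 + 362963 = 363320$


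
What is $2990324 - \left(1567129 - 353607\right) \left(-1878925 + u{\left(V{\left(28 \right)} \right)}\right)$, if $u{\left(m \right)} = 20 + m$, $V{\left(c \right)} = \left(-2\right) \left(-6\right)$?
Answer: $2280080981470$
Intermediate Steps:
$V{\left(c \right)} = 12$
$2990324 - \left(1567129 - 353607\right) \left(-1878925 + u{\left(V{\left(28 \right)} \right)}\right) = 2990324 - \left(1567129 - 353607\right) \left(-1878925 + \left(20 + 12\right)\right) = 2990324 - 1213522 \left(-1878925 + 32\right) = 2990324 - 1213522 \left(-1878893\right) = 2990324 - -2280077991146 = 2990324 + 2280077991146 = 2280080981470$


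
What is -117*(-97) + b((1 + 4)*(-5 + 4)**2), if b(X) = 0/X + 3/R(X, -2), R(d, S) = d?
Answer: 56748/5 ≈ 11350.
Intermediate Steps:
b(X) = 3/X (b(X) = 0/X + 3/X = 0 + 3/X = 3/X)
-117*(-97) + b((1 + 4)*(-5 + 4)**2) = -117*(-97) + 3/(((1 + 4)*(-5 + 4)**2)) = 11349 + 3/((5*(-1)**2)) = 11349 + 3/((5*1)) = 11349 + 3/5 = 56748/5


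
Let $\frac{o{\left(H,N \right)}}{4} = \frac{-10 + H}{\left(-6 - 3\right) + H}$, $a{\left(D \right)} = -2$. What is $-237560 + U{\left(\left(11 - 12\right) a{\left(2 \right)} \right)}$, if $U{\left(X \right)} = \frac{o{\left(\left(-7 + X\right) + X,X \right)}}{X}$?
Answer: $- \frac{1425347}{6} \approx -2.3756 \cdot 10^{5}$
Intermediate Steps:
$o{\left(H,N \right)} = \frac{4 \left(-10 + H\right)}{-9 + H}$ ($o{\left(H,N \right)} = 4 \frac{-10 + H}{\left(-6 - 3\right) + H} = 4 \frac{-10 + H}{-9 + H} = \frac{4 \left(-10 + H\right)}{-9 + H}$)
$U{\left(X \right)} = \frac{4 \left(-17 + 2 X\right)}{X \left(-16 + 2 X\right)}$ ($U{\left(X \right)} = \frac{4 \frac{1}{-9 + \left(\left(-7 + X\right) + X\right)} \left(-10 + \left(\left(-7 + X\right) + X\right)\right)}{X} = \frac{4 \frac{1}{-9 + \left(-7 + 2 X\right)} \left(-10 + \left(-7 + 2 X\right)\right)}{X} = \frac{4 \frac{1}{-16 + 2 X} \left(-17 + 2 X\right)}{X} = \frac{4 \left(-17 + 2 X\right)}{X \left(-16 + 2 X\right)}$)
$-237560 + U{\left(\left(11 - 12\right) a{\left(2 \right)} \right)} = -237560 + \frac{2 \left(-17 + 2 \left(11 - 12\right) \left(-2\right)\right)}{\left(11 - 12\right) \left(-2\right) \left(-8 + \left(11 - 12\right) \left(-2\right)\right)} = -237560 + \frac{2 \left(-17 + 2 \left(\left(-1\right) \left(-2\right)\right)\right)}{\left(-1\right) \left(-2\right) \left(-8 - -2\right)} = -237560 + \frac{2 \left(-17 + 2 \cdot 2\right)}{2 \left(-8 + 2\right)} = -237560 + 2 \cdot \frac{1}{2} \frac{1}{-6} \left(-17 + 4\right) = -237560 + 2 \cdot \frac{1}{2} \left(- \frac{1}{6}\right) \left(-13\right) = -237560 + \frac{13}{6} = - \frac{1425347}{6}$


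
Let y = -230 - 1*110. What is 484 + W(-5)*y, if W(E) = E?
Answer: 2184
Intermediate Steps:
y = -340 (y = -230 - 110 = -340)
484 + W(-5)*y = 484 - 5*(-340) = 484 + 1700 = 2184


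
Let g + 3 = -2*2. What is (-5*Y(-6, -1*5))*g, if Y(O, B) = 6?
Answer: 210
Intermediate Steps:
g = -7 (g = -3 - 2*2 = -3 - 4 = -7)
(-5*Y(-6, -1*5))*g = -5*6*(-7) = -30*(-7) = 210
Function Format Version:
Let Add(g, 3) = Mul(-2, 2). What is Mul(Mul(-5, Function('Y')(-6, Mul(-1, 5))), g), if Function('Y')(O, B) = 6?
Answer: 210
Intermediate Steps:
g = -7 (g = Add(-3, Mul(-2, 2)) = Add(-3, -4) = -7)
Mul(Mul(-5, Function('Y')(-6, Mul(-1, 5))), g) = Mul(Mul(-5, 6), -7) = Mul(-30, -7) = 210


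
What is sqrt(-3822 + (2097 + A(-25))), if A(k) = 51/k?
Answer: 2*I*sqrt(10794)/5 ≈ 41.558*I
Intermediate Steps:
sqrt(-3822 + (2097 + A(-25))) = sqrt(-3822 + (2097 + 51/(-25))) = sqrt(-3822 + (2097 + 51*(-1/25))) = sqrt(-3822 + (2097 - 51/25)) = sqrt(-3822 + 52374/25) = sqrt(-43176/25) = 2*I*sqrt(10794)/5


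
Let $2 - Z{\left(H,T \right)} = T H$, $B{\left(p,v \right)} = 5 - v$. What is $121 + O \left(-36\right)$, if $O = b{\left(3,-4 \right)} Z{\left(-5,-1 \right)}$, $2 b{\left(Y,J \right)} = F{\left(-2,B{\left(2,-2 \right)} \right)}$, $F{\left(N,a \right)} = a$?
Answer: $499$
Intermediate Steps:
$b{\left(Y,J \right)} = \frac{7}{2}$ ($b{\left(Y,J \right)} = \frac{5 - -2}{2} = \frac{5 + 2}{2} = \frac{1}{2} \cdot 7 = \frac{7}{2}$)
$Z{\left(H,T \right)} = 2 - H T$ ($Z{\left(H,T \right)} = 2 - T H = 2 - H T$)
$O = - \frac{21}{2}$ ($O = \frac{7 \left(2 - \left(-5\right) \left(-1\right)\right)}{2} = \frac{7 \left(2 - 5\right)}{2} = \frac{7}{2} \left(-3\right) = - \frac{21}{2} \approx -10.5$)
$121 + O \left(-36\right) = 121 - -378 = 121 + 378 = 499$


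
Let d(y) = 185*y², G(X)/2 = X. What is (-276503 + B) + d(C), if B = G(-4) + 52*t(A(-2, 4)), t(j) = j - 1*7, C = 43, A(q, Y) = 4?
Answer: 65398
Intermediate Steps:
t(j) = -7 + j (t(j) = j - 7 = -7 + j)
G(X) = 2*X
B = -164 (B = 2*(-4) + 52*(-7 + 4) = -8 + 52*(-3) = -8 - 156 = -164)
(-276503 + B) + d(C) = (-276503 - 164) + 185*43² = -276667 + 185*1849 = -276667 + 342065 = 65398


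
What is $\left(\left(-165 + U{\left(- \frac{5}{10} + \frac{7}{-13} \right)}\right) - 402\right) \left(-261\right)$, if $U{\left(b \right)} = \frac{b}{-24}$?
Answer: $\frac{30778947}{208} \approx 1.4798 \cdot 10^{5}$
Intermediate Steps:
$U{\left(b \right)} = - \frac{b}{24}$ ($U{\left(b \right)} = b \left(- \frac{1}{24}\right) = - \frac{b}{24}$)
$\left(\left(-165 + U{\left(- \frac{5}{10} + \frac{7}{-13} \right)}\right) - 402\right) \left(-261\right) = \left(\left(-165 - \frac{- \frac{5}{10} + \frac{7}{-13}}{24}\right) - 402\right) \left(-261\right) = \left(\left(-165 - \frac{\left(-5\right) \frac{1}{10} + 7 \left(- \frac{1}{13}\right)}{24}\right) - 402\right) \left(-261\right) = \left(\left(-165 - \frac{- \frac{1}{2} - \frac{7}{13}}{24}\right) - 402\right) \left(-261\right) = \left(\left(-165 - - \frac{9}{208}\right) - 402\right) \left(-261\right) = \left(\left(-165 + \frac{9}{208}\right) - 402\right) \left(-261\right) = \left(- \frac{34311}{208} - 402\right) \left(-261\right) = \left(- \frac{117927}{208}\right) \left(-261\right) = \frac{30778947}{208}$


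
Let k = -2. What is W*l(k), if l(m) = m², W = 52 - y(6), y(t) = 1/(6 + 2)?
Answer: 415/2 ≈ 207.50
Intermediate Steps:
y(t) = ⅛ (y(t) = 1/8 = ⅛)
W = 415/8 (W = 52 - 1*⅛ = 52 - ⅛ = 415/8 ≈ 51.875)
W*l(k) = (415/8)*(-2)² = (415/8)*4 = 415/2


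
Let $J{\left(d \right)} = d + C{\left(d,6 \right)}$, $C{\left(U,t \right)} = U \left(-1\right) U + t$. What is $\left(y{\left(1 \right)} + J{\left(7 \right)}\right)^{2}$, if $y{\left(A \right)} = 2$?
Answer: $1156$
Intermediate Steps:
$C{\left(U,t \right)} = t - U^{2}$ ($C{\left(U,t \right)} = - U U + t = - U^{2} + t = t - U^{2}$)
$J{\left(d \right)} = 6 + d - d^{2}$ ($J{\left(d \right)} = d - \left(-6 + d^{2}\right) = 6 + d - d^{2}$)
$\left(y{\left(1 \right)} + J{\left(7 \right)}\right)^{2} = \left(2 + \left(6 + 7 - 7^{2}\right)\right)^{2} = \left(2 + \left(6 + 7 - 49\right)\right)^{2} = \left(2 - 36\right)^{2} = \left(-34\right)^{2} = 1156$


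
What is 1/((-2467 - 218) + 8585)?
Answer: 1/5900 ≈ 0.00016949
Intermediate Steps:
1/((-2467 - 218) + 8585) = 1/(-2685 + 8585) = 1/5900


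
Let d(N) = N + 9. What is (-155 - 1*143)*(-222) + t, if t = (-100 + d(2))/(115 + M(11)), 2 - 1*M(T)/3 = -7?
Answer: 9394063/142 ≈ 66155.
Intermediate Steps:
d(N) = 9 + N
M(T) = 27 (M(T) = 6 - 3*(-7) = 6 + 21 = 27)
t = -89/142 (t = (-100 + (9 + 2))/(115 + 27) = (-100 + 11)/142 = -89*1/142 = -89/142 ≈ -0.62676)
(-155 - 1*143)*(-222) + t = (-155 - 1*143)*(-222) - 89/142 = (-155 - 143)*(-222) - 89/142 = -298*(-222) - 89/142 = 66156 - 89/142 = 9394063/142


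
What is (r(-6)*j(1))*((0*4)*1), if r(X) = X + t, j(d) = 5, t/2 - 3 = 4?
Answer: 0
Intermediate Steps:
t = 14 (t = 6 + 2*4 = 6 + 8 = 14)
r(X) = 14 + X (r(X) = X + 14 = 14 + X)
(r(-6)*j(1))*((0*4)*1) = ((14 - 6)*5)*((0*4)*1) = (8*5)*(0*1) = 40*0 = 0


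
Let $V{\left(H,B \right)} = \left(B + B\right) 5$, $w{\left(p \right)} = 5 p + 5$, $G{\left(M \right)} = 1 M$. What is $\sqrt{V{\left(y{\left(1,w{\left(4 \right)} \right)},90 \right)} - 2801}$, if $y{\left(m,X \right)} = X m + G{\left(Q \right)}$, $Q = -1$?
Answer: $i \sqrt{1901} \approx 43.6 i$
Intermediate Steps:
$G{\left(M \right)} = M$
$w{\left(p \right)} = 5 + 5 p$
$y{\left(m,X \right)} = -1 + X m$ ($y{\left(m,X \right)} = X m - 1 = -1 + X m$)
$V{\left(H,B \right)} = 10 B$ ($V{\left(H,B \right)} = 2 B 5 = 10 B$)
$\sqrt{V{\left(y{\left(1,w{\left(4 \right)} \right)},90 \right)} - 2801} = \sqrt{10 \cdot 90 - 2801} = \sqrt{900 - 2801} = \sqrt{-1901} = i \sqrt{1901}$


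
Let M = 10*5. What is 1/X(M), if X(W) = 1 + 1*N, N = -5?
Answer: -1/4 ≈ -0.25000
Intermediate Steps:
M = 50
X(W) = -4 (X(W) = 1 + 1*(-5) = 1 - 5 = -4)
1/X(M) = 1/(-4) = -1/4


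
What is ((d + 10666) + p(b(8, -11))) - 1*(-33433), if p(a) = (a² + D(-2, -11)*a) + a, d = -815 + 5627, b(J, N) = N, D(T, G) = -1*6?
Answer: 49087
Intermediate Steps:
D(T, G) = -6
d = 4812
p(a) = a² - 5*a (p(a) = (a² - 6*a) + a = a² - 5*a)
((d + 10666) + p(b(8, -11))) - 1*(-33433) = ((4812 + 10666) - 11*(-5 - 11)) - 1*(-33433) = (15478 - 11*(-16)) + 33433 = (15478 + 176) + 33433 = 15654 + 33433 = 49087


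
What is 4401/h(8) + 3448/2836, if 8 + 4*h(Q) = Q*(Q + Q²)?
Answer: 3242713/100678 ≈ 32.209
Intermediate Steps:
h(Q) = -2 + Q*(Q + Q²)/4 (h(Q) = -2 + (Q*(Q + Q²))/4 = -2 + Q*(Q + Q²)/4)
4401/h(8) + 3448/2836 = 4401/(-2 + (¼)*8² + (¼)*8³) + 3448/2836 = 4401/(-2 + (¼)*64 + (¼)*512) + 3448*(1/2836) = 4401/(-2 + 16 + 128) + 862/709 = 4401/142 + 862/709 = 3242713/100678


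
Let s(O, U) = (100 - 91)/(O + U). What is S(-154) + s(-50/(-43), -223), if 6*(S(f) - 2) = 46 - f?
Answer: 1009973/28617 ≈ 35.293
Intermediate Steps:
s(O, U) = 9/(O + U)
S(f) = 29/3 - f/6 (S(f) = 2 + (46 - f)/6 = 2 + (23/3 - f/6) = 29/3 - f/6)
S(-154) + s(-50/(-43), -223) = (29/3 - ⅙*(-154)) + 9/(-50/(-43) - 223) = (29/3 + 77/3) + 9/(-50*(-1/43) - 223) = 106/3 + 9/(50/43 - 223) = 106/3 + 9/(-9539/43) = 106/3 + 9*(-43/9539) = 106/3 - 387/9539 = 1009973/28617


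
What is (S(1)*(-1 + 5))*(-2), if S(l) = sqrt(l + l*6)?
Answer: -8*sqrt(7) ≈ -21.166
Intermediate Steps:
S(l) = sqrt(7)*sqrt(l) (S(l) = sqrt(l + 6*l) = sqrt(7*l) = sqrt(7)*sqrt(l))
(S(1)*(-1 + 5))*(-2) = ((sqrt(7)*sqrt(1))*(-1 + 5))*(-2) = ((sqrt(7)*1)*4)*(-2) = (sqrt(7)*4)*(-2) = (4*sqrt(7))*(-2) = -8*sqrt(7)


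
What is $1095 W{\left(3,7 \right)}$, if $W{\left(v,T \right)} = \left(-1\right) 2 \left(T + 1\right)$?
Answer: $-17520$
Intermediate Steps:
$W{\left(v,T \right)} = -2 - 2 T$ ($W{\left(v,T \right)} = - 2 \left(1 + T\right) = -2 - 2 T$)
$1095 W{\left(3,7 \right)} = 1095 \left(-2 - 14\right) = 1095 \left(-16\right) = -17520$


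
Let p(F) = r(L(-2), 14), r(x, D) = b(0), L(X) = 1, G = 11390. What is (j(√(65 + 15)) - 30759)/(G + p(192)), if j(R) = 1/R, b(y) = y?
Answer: -30759/11390 + √5/227800 ≈ -2.7005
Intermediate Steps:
r(x, D) = 0
p(F) = 0
(j(√(65 + 15)) - 30759)/(G + p(192)) = (1/(√(65 + 15)) - 30759)/(11390 + 0) = (1/(√80) - 30759)/11390 = (1/(4*√5) - 30759)*(1/11390) = (√5/20 - 30759)*(1/11390) = (-30759 + √5/20)*(1/11390) = -30759/11390 + √5/227800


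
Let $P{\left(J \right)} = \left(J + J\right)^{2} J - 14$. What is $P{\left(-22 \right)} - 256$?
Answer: $-42862$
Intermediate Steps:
$P{\left(J \right)} = -14 + 4 J^{3}$ ($P{\left(J \right)} = \left(2 J\right)^{2} J - 14 = 4 J^{2} J - 14 = 4 J^{3} - 14 = -14 + 4 J^{3}$)
$P{\left(-22 \right)} - 256 = \left(-14 + 4 \left(-22\right)^{3}\right) - 256 = \left(-14 + 4 \left(-10648\right)\right) - 256 = \left(-14 - 42592\right) - 256 = -42606 - 256 = -42862$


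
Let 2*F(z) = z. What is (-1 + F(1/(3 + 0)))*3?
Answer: -5/2 ≈ -2.5000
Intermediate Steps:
F(z) = z/2
(-1 + F(1/(3 + 0)))*3 = (-1 + 1/(2*(3 + 0)))*3 = (-1 + (½)/3)*3 = (-1 + (½)*(⅓))*3 = (-1 + ⅙)*3 = -⅚*3 = -5/2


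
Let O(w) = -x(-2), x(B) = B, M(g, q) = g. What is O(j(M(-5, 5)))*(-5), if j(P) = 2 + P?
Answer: -10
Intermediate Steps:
O(w) = 2 (O(w) = -1*(-2) = 2)
O(j(M(-5, 5)))*(-5) = 2*(-5) = -10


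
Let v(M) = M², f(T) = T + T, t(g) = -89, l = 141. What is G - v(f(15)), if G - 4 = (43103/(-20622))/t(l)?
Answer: -1644437665/1835358 ≈ -895.98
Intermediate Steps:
f(T) = 2*T
G = 7384535/1835358 (G = 4 + (43103/(-20622))/(-89) = 4 + (43103*(-1/20622))*(-1/89) = 4 - 43103/20622*(-1/89) = 4 + 43103/1835358 = 7384535/1835358 ≈ 4.0235)
G - v(f(15)) = 7384535/1835358 - (2*15)² = 7384535/1835358 - 1*30² = 7384535/1835358 - 1*900 = 7384535/1835358 - 900 = -1644437665/1835358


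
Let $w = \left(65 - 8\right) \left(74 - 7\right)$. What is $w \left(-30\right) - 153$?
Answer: $-114723$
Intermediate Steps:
$w = 3819$ ($w = 57 \cdot 67 = 3819$)
$w \left(-30\right) - 153 = 3819 \left(-30\right) - 153 = -114570 - 153 = -114723$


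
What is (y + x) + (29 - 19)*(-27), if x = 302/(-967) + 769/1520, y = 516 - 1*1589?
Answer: -1973710537/1469840 ≈ -1342.8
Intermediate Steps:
y = -1073 (y = 516 - 1589 = -1073)
x = 284583/1469840 (x = 302*(-1/967) + 769*(1/1520) = -302/967 + 769/1520 = 284583/1469840 ≈ 0.19361)
(y + x) + (29 - 19)*(-27) = (-1073 + 284583/1469840) + (29 - 19)*(-27) = -1576853737/1469840 + 10*(-27) = -1576853737/1469840 - 270 = -1973710537/1469840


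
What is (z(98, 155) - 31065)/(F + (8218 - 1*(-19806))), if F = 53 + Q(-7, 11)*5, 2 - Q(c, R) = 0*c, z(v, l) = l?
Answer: -30910/28087 ≈ -1.1005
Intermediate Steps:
Q(c, R) = 2 (Q(c, R) = 2 - 0*c = 2 - 1*0 = 2 + 0 = 2)
F = 63 (F = 53 + 2*5 = 53 + 10 = 63)
(z(98, 155) - 31065)/(F + (8218 - 1*(-19806))) = (155 - 31065)/(63 + (8218 - 1*(-19806))) = -30910/(63 + (8218 + 19806)) = -30910/(63 + 28024) = -30910/28087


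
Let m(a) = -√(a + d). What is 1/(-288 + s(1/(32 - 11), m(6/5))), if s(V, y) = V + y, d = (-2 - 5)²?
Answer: -634935/182720354 + 441*√1255/182720354 ≈ -0.0033894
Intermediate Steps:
d = 49 (d = (-7)² = 49)
m(a) = -√(49 + a) (m(a) = -√(a + 49) = -√(49 + a))
1/(-288 + s(1/(32 - 11), m(6/5))) = 1/(-288 + (1/(32 - 11) - √(49 + 6/5))) = 1/(-288 + (1/21 - √(49 + 6*(⅕)))) = 1/(-288 + (1/21 - √(49 + 6/5))) = 1/(-288 + (1/21 - √(251/5))) = 1/(-288 + (1/21 - √1255/5)) = 1/(-6047/21 - √1255/5)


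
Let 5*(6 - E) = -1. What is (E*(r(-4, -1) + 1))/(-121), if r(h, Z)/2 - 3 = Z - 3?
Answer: 31/605 ≈ 0.051240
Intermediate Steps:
r(h, Z) = 2*Z (r(h, Z) = 6 + 2*(Z - 3) = 6 + 2*(-3 + Z) = 6 + (-6 + 2*Z) = 2*Z)
E = 31/5 (E = 6 - ⅕*(-1) = 6 + ⅕ = 31/5 ≈ 6.2000)
(E*(r(-4, -1) + 1))/(-121) = (31*(2*(-1) + 1)/5)/(-121) = -31*(-2 + 1)/605 = -31*(-1)/605 = -1/121*(-31/5) = 31/605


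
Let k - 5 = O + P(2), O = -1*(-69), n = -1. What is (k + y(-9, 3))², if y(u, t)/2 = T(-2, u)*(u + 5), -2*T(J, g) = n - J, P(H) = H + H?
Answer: 6724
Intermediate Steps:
P(H) = 2*H
O = 69
T(J, g) = ½ + J/2 (T(J, g) = -(-1 - J)/2 = ½ + J/2)
y(u, t) = -5 - u (y(u, t) = 2*((½ + (½)*(-2))*(u + 5)) = 2*((½ - 1)*(5 + u)) = 2*(-(5 + u)/2) = 2*(-5/2 - u/2) = -5 - u)
k = 78 (k = 5 + (69 + 2*2) = 5 + (69 + 4) = 5 + 73 = 78)
(k + y(-9, 3))² = (78 + (-5 - 1*(-9)))² = (78 + (-5 + 9))² = (78 + 4)² = 82² = 6724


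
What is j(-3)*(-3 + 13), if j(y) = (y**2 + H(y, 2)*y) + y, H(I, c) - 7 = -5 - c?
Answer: 60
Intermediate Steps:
H(I, c) = 2 - c (H(I, c) = 7 + (-5 - c) = 2 - c)
j(y) = y + y**2 (j(y) = (y**2 + (2 - 1*2)*y) + y = (y**2 + (2 - 2)*y) + y = (y**2 + 0*y) + y = (y**2 + 0) + y = y**2 + y = y + y**2)
j(-3)*(-3 + 13) = (-3*(1 - 3))*(-3 + 13) = -3*(-2)*10 = 6*10 = 60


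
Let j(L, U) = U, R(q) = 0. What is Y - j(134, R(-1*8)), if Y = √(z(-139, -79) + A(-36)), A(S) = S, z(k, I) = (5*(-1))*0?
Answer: 6*I ≈ 6.0*I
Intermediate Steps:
z(k, I) = 0 (z(k, I) = -5*0 = 0)
Y = 6*I (Y = √(0 - 36) = √(-36) = 6*I ≈ 6.0*I)
Y - j(134, R(-1*8)) = 6*I - 1*0 = 6*I + 0 = 6*I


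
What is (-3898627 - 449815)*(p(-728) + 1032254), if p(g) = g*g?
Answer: -6793301333196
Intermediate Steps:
p(g) = g²
(-3898627 - 449815)*(p(-728) + 1032254) = (-3898627 - 449815)*((-728)² + 1032254) = -4348442*(529984 + 1032254) = -4348442*1562238 = -6793301333196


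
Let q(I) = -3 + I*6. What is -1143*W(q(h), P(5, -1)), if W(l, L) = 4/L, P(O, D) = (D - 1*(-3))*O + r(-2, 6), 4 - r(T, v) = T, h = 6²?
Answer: -1143/4 ≈ -285.75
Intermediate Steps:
h = 36
r(T, v) = 4 - T
P(O, D) = 6 + O*(3 + D) (P(O, D) = (D - 1*(-3))*O + (4 - 1*(-2)) = (D + 3)*O + (4 + 2) = (3 + D)*O + 6 = O*(3 + D) + 6 = 6 + O*(3 + D))
q(I) = -3 + 6*I
-1143*W(q(h), P(5, -1)) = -4572/(6 + 3*5 - 1*5) = -4572/(6 + 15 - 5) = -4572/16 = -1143*¼ = -1143/4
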